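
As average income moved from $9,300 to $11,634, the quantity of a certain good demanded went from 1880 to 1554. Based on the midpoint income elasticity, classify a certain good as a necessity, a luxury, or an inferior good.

%ΔQ = (1554 − 1880)/[(1880+1554)/2] = -326/1717 ≈ -0.1899.
%ΔM = (11,634 − 9,300)/[(9,300+11,634)/2] = 2334/10467 ≈ 0.2230.
E_I = %ΔQ/%ΔM ≈ -0.851.
E_I < 0: inferior good.

inferior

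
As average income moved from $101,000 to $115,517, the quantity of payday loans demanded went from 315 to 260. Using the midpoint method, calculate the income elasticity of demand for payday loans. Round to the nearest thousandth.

%ΔQ = (260 − 315)/[(315+260)/2] = -55/287.5 ≈ -0.1913.
%ΔY = (115,517 − 101,000)/[(101,000+115,517)/2] = 14517/108258.5 ≈ 0.1341.
E_I = %ΔQ/%ΔY ≈ -1.427.
E_I < 0: inferior good.

-1.427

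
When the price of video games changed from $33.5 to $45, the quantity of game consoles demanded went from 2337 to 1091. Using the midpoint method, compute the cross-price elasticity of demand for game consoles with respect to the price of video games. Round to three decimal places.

-2.481

%ΔQ_x = (1091 − 2337)/[(2337+1091)/2] = -1246/1714 ≈ -0.7270.
%ΔP_y = (45 − 33.5)/[(33.5+45)/2] ≈ 0.2930.
E_xy = -0.7270/0.2930 ≈ -2.481.
E_xy < 0, so game consoles and video games are complements.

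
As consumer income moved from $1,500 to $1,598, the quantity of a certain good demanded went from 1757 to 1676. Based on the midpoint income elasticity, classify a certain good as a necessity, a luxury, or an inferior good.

%ΔQ = (1676 − 1757)/[(1757+1676)/2] = -81/1716.5 ≈ -0.0472.
%ΔY = (1,598 − 1,500)/[(1,500+1,598)/2] = 98/1549 ≈ 0.0633.
E_I = %ΔQ/%ΔY ≈ -0.746.
E_I < 0: inferior good.

inferior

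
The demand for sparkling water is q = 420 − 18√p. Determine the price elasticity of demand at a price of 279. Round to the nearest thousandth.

-1.260

At p = 279, q = 119.3407.
dq/dp = −18/(2√p) = −18/(2·16.7033).
Point elasticity E = (dq/dp)·(p/q) = -0.5388 × 279/119.3407 ≈ -1.260.
|E| > 1, so demand is elastic at this price.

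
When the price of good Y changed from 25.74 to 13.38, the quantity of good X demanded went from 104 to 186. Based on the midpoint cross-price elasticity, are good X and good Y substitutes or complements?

%ΔQ_x = (186 − 104)/[(104+186)/2] = 82/145 ≈ 0.5655.
%ΔP_y = (13.38 − 25.74)/[(25.74+13.38)/2] ≈ -0.6319.
E_xy = 0.5655/-0.6319 ≈ -0.895.
E_xy < 0, so the goods are complements.

complements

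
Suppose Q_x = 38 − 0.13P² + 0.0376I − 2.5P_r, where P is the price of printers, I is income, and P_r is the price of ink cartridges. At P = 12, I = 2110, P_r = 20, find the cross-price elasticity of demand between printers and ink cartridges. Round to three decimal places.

-1.028

Substituting, Q_x = 38 − 0.13(12)² + 0.0376(2110) − 2.5(20) = 38 − 18.72 + 79.336 − 50 = 48.616.
∂Q_x/∂P_r = −2.5, so E_xy = -2.5·(20/48.616) ≈ -1.028.
E_xy < 0: the goods are complements.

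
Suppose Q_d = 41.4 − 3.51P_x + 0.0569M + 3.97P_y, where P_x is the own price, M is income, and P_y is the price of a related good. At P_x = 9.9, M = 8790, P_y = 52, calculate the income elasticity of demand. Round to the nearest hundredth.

0.70

Evaluating quantity at (P_x, M, P_y) gives Q_d = 41.4 − 3.51(9.9) + 0.0569(8790) + 3.97(52) = 41.4 − 34.749 + 500.151 + 206.44 = 713.242.
∂Q_d/∂M = +0.0569, so E_I = 0.0569·(8790/713.242) ≈ 0.70.
E_I ∈ (0,1): normal good (necessity).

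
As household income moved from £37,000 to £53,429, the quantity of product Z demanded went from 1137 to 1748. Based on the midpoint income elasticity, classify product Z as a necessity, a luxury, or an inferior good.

%ΔQ = (1748 − 1137)/[(1137+1748)/2] = 611/1442.5 ≈ 0.4236.
%ΔM = (53,429 − 37,000)/[(37,000+53,429)/2] = 16429/45214.5 ≈ 0.3634.
E_I = %ΔQ/%ΔM ≈ 1.166.
E_I > 1: normal good (luxury).

luxury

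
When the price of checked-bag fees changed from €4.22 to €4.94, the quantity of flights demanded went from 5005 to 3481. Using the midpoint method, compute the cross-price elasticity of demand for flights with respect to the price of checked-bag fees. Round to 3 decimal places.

%ΔQ_x = (3481 − 5005)/[(5005+3481)/2] = -1524/4243 ≈ -0.3592.
%ΔP_y = (4.94 − 4.22)/[(4.22+4.94)/2] ≈ 0.1572.
E_xy = -0.3592/0.1572 ≈ -2.285.
E_xy < 0, so flights and checked-bag fees are complements.

-2.285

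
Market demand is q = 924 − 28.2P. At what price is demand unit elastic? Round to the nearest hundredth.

For linear demand q = a − bP, E = −bP/(a − bP). |E| = 1 ⇒ bP = a − bP ⇒ P = a/(2b).
P = 924/(2·28.2) ≈ 16.38.

16.38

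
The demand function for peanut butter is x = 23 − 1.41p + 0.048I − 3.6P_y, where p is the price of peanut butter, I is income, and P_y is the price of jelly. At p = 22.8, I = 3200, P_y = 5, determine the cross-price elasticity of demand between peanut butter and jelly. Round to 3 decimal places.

First evaluate x: 23 − 1.41(22.8) + 0.048(3200) − 3.6(5) = 23 − 32.148 + 153.6 − 18 = 126.452.
∂x/∂P_y = −3.6, so E_xy = -3.6·(5/126.452) ≈ -0.142.
E_xy < 0: the goods are complements.

-0.142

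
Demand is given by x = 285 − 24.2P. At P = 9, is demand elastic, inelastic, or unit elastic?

At P = 9, x = 67.2.
dx/dP = −24.2.
Point elasticity E = (dx/dP)·(P/x) = -24.2 × 9/67.2 ≈ -3.241.
|E| ≈ 3.241 > 1, so demand is elastic.

elastic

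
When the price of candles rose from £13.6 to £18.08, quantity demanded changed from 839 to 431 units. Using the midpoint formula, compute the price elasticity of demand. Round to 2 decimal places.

%Δq = (431 − 839)/[(839 + 431)/2] = -408/635 ≈ -0.6425.
%Δp = (18.08 − 13.6)/[(13.6 + 18.08)/2] = 4.48/15.84 ≈ 0.2828.
Arc elasticity E = %Δq/%Δp ≈ -0.6425/0.2828 ≈ -2.27.
|E| > 1: demand is elastic over this range.

-2.27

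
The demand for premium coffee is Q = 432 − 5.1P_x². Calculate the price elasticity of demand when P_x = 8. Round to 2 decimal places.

-6.18

At P_x = 8, Q = 105.6.
dQ/dP_x = −2·5.1·P_x = −81.6.
Point elasticity E = (dQ/dP_x)·(P_x/Q) = -81.6 × 8/105.6 ≈ -6.18.
|E| > 1, so demand is elastic at this price.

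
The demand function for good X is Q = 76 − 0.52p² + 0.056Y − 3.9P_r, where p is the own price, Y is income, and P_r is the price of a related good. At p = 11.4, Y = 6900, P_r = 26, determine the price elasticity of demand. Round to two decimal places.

-0.46

Q = 76 − 0.52(11.4)² + 0.056(6900) − 3.9(26) = 76 − 67.5792 + 386.4 − 101.4 = 293.4208.
∂Q/∂p = −2·0.52·p = -11.856, so E_p = -11.856·(11.4/293.4208) ≈ -0.46.
|E_p| < 1: demand is inelastic.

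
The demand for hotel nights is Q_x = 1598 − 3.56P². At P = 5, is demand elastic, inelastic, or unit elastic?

inelastic

At P = 5, Q_x = 1509.
dQ_x/dP = −2·3.56·P = −35.6.
Point elasticity E = (dQ_x/dP)·(P/Q_x) = -35.6 × 5/1509 ≈ -0.118.
|E| ≈ 0.118 < 1, so demand is inelastic.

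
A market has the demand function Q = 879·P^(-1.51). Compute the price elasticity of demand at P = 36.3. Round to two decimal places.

For a Cobb–Douglas (constant-elasticity) form Q = A·P^α·…, the elasticity with respect to P equals the exponent α at every point.
Here the exponent on P is -1.51, so the price elasticity of demand is -1.51.

-1.51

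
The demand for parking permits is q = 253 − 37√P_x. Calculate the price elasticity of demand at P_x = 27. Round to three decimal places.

At P_x = 27, q = 60.7424.
dq/dP_x = −37/(2√P_x) = −37/(2·5.1962).
Point elasticity E = (dq/dP_x)·(P_x/q) = -3.5603 × 27/60.7424 ≈ -1.583.
|E| > 1, so demand is elastic at this price.

-1.583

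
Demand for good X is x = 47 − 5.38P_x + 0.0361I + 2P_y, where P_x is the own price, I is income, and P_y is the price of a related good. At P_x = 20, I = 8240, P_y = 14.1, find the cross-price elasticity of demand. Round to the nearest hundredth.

0.11

Evaluating quantity at (P_x, I, P_y) gives x = 47 − 5.38(20) + 0.0361(8240) + 2(14.1) = 47 − 107.6 + 297.464 + 28.2 = 265.064.
∂x/∂P_y = +2, so E_xy = 2·(14.1/265.064) ≈ 0.11.
E_xy > 0: the goods are substitutes.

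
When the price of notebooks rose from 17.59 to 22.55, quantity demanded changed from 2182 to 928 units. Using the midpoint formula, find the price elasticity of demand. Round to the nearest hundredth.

%Δq = (928 − 2182)/[(2182 + 928)/2] = -1254/1555 ≈ -0.8064.
%ΔP = (22.55 − 17.59)/[(17.59 + 22.55)/2] = 4.96/20.07 ≈ 0.2471.
Arc elasticity E = %Δq/%ΔP ≈ -0.8064/0.2471 ≈ -3.26.
|E| > 1: demand is elastic over this range.

-3.26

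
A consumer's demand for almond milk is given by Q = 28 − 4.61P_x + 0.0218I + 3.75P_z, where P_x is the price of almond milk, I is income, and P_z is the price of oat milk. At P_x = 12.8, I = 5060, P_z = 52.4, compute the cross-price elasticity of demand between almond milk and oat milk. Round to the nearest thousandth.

Substituting, Q = 28 − 4.61(12.8) + 0.0218(5060) + 3.75(52.4) = 28 − 59.008 + 110.308 + 196.5 = 275.8.
∂Q/∂P_z = +3.75, so E_xy = 3.75·(52.4/275.8) ≈ 0.712.
E_xy > 0: the goods are substitutes.

0.712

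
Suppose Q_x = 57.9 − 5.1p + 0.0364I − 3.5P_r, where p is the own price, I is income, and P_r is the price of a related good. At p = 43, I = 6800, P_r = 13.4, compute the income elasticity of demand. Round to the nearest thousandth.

Evaluating quantity at (p, I, P_r) gives Q_x = 57.9 − 5.1(43) + 0.0364(6800) − 3.5(13.4) = 57.9 − 219.3 + 247.52 − 46.9 = 39.22.
∂Q_x/∂I = +0.0364, so E_I = 0.0364·(6800/39.22) ≈ 6.311.
E_I > 1: normal good (luxury).

6.311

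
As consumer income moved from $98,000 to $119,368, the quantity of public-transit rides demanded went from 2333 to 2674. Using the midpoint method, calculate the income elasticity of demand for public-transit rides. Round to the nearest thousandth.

%ΔQ = (2674 − 2333)/[(2333+2674)/2] = 341/2503.5 ≈ 0.1362.
%ΔY = (119,368 − 98,000)/[(98,000+119,368)/2] = 21368/108684 ≈ 0.1966.
E_I = %ΔQ/%ΔY ≈ 0.693.
E_I ∈ (0,1): normal good (necessity).

0.693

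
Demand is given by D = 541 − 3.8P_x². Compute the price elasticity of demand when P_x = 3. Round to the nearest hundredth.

At P_x = 3, D = 506.8.
dD/dP_x = −2·3.8·P_x = −22.8.
Point elasticity E = (dD/dP_x)·(P_x/D) = -22.8 × 3/506.8 ≈ -0.13.
|E| < 1, so demand is inelastic at this price.

-0.13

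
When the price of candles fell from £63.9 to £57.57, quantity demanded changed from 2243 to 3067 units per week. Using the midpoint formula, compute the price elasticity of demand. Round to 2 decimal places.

%ΔQ = (3067 − 2243)/[(2243 + 3067)/2] = 824/2655 ≈ 0.3104.
%ΔP = (57.57 − 63.9)/[(63.9 + 57.57)/2] = -6.33/60.735 ≈ -0.1042.
Arc elasticity E = %ΔQ/%ΔP ≈ 0.3104/-0.1042 ≈ -2.98.
|E| > 1: demand is elastic over this range.

-2.98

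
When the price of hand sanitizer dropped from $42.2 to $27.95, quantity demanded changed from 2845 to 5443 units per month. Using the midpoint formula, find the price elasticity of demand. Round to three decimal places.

-1.543

%Δq = (5443 − 2845)/[(2845 + 5443)/2] = 2598/4144 ≈ 0.6269.
%Δp = (27.95 − 42.2)/[(42.2 + 27.95)/2] = -14.25/35.075 ≈ -0.4063.
Arc elasticity E = %Δq/%Δp ≈ 0.6269/-0.4063 ≈ -1.543.
|E| > 1: demand is elastic over this range.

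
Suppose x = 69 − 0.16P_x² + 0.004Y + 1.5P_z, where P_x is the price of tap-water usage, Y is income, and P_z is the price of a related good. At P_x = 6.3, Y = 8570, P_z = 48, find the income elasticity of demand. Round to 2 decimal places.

First evaluate x: 69 − 0.16(6.3)² + 0.004(8570) + 1.5(48) = 69 − 6.3504 + 34.28 + 72 = 168.9296.
∂x/∂Y = +0.004, so E_I = 0.004·(8570/168.9296) ≈ 0.20.
E_I ∈ (0,1): normal good (necessity).

0.20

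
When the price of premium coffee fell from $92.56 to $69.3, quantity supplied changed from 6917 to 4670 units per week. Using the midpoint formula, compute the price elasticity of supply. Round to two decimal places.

%ΔQ = (4670 − 6917)/[(6917 + 4670)/2] = -2247/5793.5 ≈ -0.3878.
%Δp = (69.3 − 92.56)/[(92.56 + 69.3)/2] = -23.26/80.93 ≈ -0.2874.
Arc elasticity E = %ΔQ/%Δp ≈ -0.3878/-0.2874 ≈ 1.35.
|E| > 1: supply is elastic over this range.

1.35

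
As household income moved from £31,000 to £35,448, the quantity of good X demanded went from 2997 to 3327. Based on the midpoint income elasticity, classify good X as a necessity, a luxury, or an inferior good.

%ΔQ = (3327 − 2997)/[(2997+3327)/2] = 330/3162 ≈ 0.1044.
%ΔI = (35,448 − 31,000)/[(31,000+35,448)/2] = 4448/33224 ≈ 0.1339.
E_I = %ΔQ/%ΔI ≈ 0.780.
E_I ∈ (0,1): normal good (necessity).

necessity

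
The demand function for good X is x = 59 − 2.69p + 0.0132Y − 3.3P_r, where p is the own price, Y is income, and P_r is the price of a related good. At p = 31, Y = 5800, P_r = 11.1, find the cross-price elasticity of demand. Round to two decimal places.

-2.36

At the given point, x = 59 − 2.69(31) + 0.0132(5800) − 3.3(11.1) = 59 − 83.39 + 76.56 − 36.63 = 15.54.
∂x/∂P_r = −3.3, so E_xy = -3.3·(11.1/15.54) ≈ -2.36.
E_xy < 0: the goods are complements.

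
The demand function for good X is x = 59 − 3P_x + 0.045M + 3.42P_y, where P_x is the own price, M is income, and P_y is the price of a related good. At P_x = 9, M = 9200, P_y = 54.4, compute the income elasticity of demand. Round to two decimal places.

0.66

Evaluating quantity at (P_x, M, P_y) gives x = 59 − 3(9) + 0.045(9200) + 3.42(54.4) = 59 − 27 + 414 + 186.048 = 632.048.
∂x/∂M = +0.045, so E_I = 0.045·(9200/632.048) ≈ 0.66.
E_I ∈ (0,1): normal good (necessity).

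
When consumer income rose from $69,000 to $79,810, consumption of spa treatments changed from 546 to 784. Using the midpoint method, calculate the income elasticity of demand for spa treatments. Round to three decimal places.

2.463

%ΔQ = (784 − 546)/[(546+784)/2] = 238/665 ≈ 0.3579.
%ΔI = (79,810 − 69,000)/[(69,000+79,810)/2] = 10810/74405 ≈ 0.1453.
E_I = %ΔQ/%ΔI ≈ 2.463.
E_I > 1: normal good (luxury).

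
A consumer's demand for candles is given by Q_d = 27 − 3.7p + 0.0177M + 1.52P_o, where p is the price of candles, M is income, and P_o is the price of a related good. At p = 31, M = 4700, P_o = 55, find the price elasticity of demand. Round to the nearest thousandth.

-1.450

Substituting, Q_d = 27 − 3.7(31) + 0.0177(4700) + 1.52(55) = 27 − 114.7 + 83.19 + 83.6 = 79.09.
∂Q_d/∂p = −3.7, so E_p = (−3.7)·(31/79.09) ≈ -1.450.
|E_p| > 1: demand is elastic.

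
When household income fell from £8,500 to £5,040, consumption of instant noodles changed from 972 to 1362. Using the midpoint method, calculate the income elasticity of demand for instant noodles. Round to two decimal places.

-0.65

%ΔQ = (1362 − 972)/[(972+1362)/2] = 390/1167 ≈ 0.3342.
%ΔI = (5,040 − 8,500)/[(8,500+5,040)/2] = -3460/6770 ≈ -0.5111.
E_I = %ΔQ/%ΔI ≈ -0.65.
E_I < 0: inferior good.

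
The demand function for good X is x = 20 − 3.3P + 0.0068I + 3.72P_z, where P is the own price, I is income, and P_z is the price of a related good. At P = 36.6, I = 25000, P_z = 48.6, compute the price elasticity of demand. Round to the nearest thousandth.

-0.483

Substituting, x = 20 − 3.3(36.6) + 0.0068(25000) + 3.72(48.6) = 20 − 120.78 + 170 + 180.792 = 250.012.
∂x/∂P = −3.3, so E_p = (−3.3)·(36.6/250.012) ≈ -0.483.
|E_p| < 1: demand is inelastic.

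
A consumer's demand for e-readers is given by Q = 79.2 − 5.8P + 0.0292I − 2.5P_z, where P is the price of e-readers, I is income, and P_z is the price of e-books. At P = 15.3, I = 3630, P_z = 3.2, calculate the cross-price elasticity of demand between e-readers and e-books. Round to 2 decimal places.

Evaluating quantity at (P, I, P_z) gives Q = 79.2 − 5.8(15.3) + 0.0292(3630) − 2.5(3.2) = 79.2 − 88.74 + 105.996 − 8 = 88.456.
∂Q/∂P_z = −2.5, so E_xy = -2.5·(3.2/88.456) ≈ -0.09.
E_xy < 0: the goods are complements.

-0.09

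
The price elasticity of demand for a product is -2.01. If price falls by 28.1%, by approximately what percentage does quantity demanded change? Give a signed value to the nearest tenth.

%ΔQ ≈ E × %ΔP = (-2.01) × (-28.1%) ≈ 56.5%.

56.5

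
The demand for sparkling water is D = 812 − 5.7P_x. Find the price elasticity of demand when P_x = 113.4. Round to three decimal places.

-3.903

At P_x = 113.4, D = 165.62.
dD/dP_x = −5.7.
Point elasticity E = (dD/dP_x)·(P_x/D) = -5.7 × 113.4/165.62 ≈ -3.903.
|E| > 1, so demand is elastic at this price.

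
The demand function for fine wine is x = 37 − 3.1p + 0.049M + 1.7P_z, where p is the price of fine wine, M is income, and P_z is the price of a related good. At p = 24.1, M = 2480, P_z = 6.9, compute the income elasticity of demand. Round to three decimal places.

1.272

Evaluating quantity at (p, M, P_z) gives x = 37 − 3.1(24.1) + 0.049(2480) + 1.7(6.9) = 37 − 74.71 + 121.52 + 11.73 = 95.54.
∂x/∂M = +0.049, so E_I = 0.049·(2480/95.54) ≈ 1.272.
E_I > 1: normal good (luxury).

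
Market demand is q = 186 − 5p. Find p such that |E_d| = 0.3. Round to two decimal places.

8.58

Set −bp/(a − bp) = −0.3 ⇒ bp = 0.3(a − bp) ⇒ bp(1+0.3) = 0.3·a.
p = 0.3·186/(5·1.3) ≈ 8.58.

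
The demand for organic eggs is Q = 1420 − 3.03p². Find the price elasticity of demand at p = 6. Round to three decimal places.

At p = 6, Q = 1310.92.
dQ/dp = −2·3.03·p = −36.36.
Point elasticity E = (dQ/dp)·(p/Q) = -36.36 × 6/1310.92 ≈ -0.166.
|E| < 1, so demand is inelastic at this price.

-0.166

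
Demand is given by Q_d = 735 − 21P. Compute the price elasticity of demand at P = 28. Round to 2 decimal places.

At P = 28, Q_d = 147.
dQ_d/dP = −21.
Point elasticity E = (dQ_d/dP)·(P/Q_d) = -21 × 28/147 ≈ -4.00.
|E| > 1, so demand is elastic at this price.

-4.00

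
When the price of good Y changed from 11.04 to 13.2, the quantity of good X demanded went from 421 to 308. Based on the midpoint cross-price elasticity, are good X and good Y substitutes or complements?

%ΔQ_x = (308 − 421)/[(421+308)/2] = -113/364.5 ≈ -0.3100.
%ΔP_y = (13.2 − 11.04)/[(11.04+13.2)/2] ≈ 0.1782.
E_xy = -0.3100/0.1782 ≈ -1.740.
E_xy < 0, so the goods are complements.

complements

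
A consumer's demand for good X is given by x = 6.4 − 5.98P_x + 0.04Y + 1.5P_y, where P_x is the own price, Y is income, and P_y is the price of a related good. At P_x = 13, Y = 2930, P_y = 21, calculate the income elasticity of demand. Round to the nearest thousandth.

At the given point, x = 6.4 − 5.98(13) + 0.04(2930) + 1.5(21) = 6.4 − 77.74 + 117.2 + 31.5 = 77.36.
∂x/∂Y = +0.04, so E_I = 0.04·(2930/77.36) ≈ 1.515.
E_I > 1: normal good (luxury).

1.515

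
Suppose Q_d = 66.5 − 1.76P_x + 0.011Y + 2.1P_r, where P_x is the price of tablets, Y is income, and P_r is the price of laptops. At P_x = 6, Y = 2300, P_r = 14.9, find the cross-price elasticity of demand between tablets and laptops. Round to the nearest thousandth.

0.278

At the given point, Q_d = 66.5 − 1.76(6) + 0.011(2300) + 2.1(14.9) = 66.5 − 10.56 + 25.3 + 31.29 = 112.53.
∂Q_d/∂P_r = +2.1, so E_xy = 2.1·(14.9/112.53) ≈ 0.278.
E_xy > 0: the goods are substitutes.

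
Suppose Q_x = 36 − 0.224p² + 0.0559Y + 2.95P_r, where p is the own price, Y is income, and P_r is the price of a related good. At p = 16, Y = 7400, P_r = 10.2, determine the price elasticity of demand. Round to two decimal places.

-0.27

At the given point, Q_x = 36 − 0.224(16)² + 0.0559(7400) + 2.95(10.2) = 36 − 57.344 + 413.66 + 30.09 = 422.406.
∂Q_x/∂p = −2·0.224·p = -7.168, so E_p = -7.168·(16/422.406) ≈ -0.27.
|E_p| < 1: demand is inelastic.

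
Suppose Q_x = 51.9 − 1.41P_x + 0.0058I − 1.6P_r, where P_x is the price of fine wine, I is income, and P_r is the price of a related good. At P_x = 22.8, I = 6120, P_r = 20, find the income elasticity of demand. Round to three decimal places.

1.527

Evaluating quantity at (P_x, I, P_r) gives Q_x = 51.9 − 1.41(22.8) + 0.0058(6120) − 1.6(20) = 51.9 − 32.148 + 35.496 − 32 = 23.248.
∂Q_x/∂I = +0.0058, so E_I = 0.0058·(6120/23.248) ≈ 1.527.
E_I > 1: normal good (luxury).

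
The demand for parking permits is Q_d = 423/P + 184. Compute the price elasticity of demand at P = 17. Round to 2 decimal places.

At P = 17, Q_d = 208.8824.
dQ_d/dP = −423/P² = −1.4637.
Point elasticity E = (dQ_d/dP)·(P/Q_d) = -1.4637 × 17/208.8824 ≈ -0.12.
|E| < 1, so demand is inelastic at this price.

-0.12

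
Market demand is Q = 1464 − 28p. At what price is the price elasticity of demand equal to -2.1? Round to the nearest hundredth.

Set −bp/(a − bp) = −2.1 ⇒ bp = 2.1(a − bp) ⇒ bp(1+2.1) = 2.1·a.
p = 2.1·1464/(28·3.1) ≈ 35.42.

35.42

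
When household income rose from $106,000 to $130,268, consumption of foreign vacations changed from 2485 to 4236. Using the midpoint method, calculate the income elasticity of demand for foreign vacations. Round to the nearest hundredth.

%ΔQ = (4236 − 2485)/[(2485+4236)/2] = 1751/3360.5 ≈ 0.5211.
%ΔM = (130,268 − 106,000)/[(106,000+130,268)/2] = 24268/118134 ≈ 0.2054.
E_I = %ΔQ/%ΔM ≈ 2.54.
E_I > 1: normal good (luxury).

2.54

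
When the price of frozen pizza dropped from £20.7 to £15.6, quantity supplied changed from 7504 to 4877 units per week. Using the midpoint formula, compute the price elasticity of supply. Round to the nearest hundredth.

1.51

%Δq = (4877 − 7504)/[(7504 + 4877)/2] = -2627/6190.5 ≈ -0.4244.
%ΔP = (15.6 − 20.7)/[(20.7 + 15.6)/2] = -5.1/18.15 ≈ -0.2810.
Arc elasticity E = %Δq/%ΔP ≈ -0.4244/-0.2810 ≈ 1.51.
|E| > 1: supply is elastic over this range.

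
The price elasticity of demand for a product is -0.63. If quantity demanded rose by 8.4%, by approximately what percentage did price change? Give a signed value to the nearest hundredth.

-13.33

%ΔQ ≈ E × %ΔP ⇒ %ΔP = %ΔQ / E = (8.4%)/(-0.63) ≈ -13.33%.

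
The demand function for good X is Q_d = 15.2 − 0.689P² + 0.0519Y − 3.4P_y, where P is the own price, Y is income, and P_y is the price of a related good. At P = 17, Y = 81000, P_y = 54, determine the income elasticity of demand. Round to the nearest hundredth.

Substituting, Q_d = 15.2 − 0.689(17)² + 0.0519(81000) − 3.4(54) = 15.2 − 199.121 + 4203.9 − 183.6 = 3836.379.
∂Q_d/∂Y = +0.0519, so E_I = 0.0519·(81000/3836.379) ≈ 1.10.
E_I > 1: normal good (luxury).

1.10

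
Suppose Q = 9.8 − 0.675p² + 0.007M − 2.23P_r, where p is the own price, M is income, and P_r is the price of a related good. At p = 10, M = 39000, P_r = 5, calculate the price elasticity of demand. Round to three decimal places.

-0.661

Evaluating quantity at (p, M, P_r) gives Q = 9.8 − 0.675(10)² + 0.007(39000) − 2.23(5) = 9.8 − 67.5 + 273 − 11.15 = 204.15.
∂Q/∂p = −2·0.675·p = -13.5, so E_p = -13.5·(10/204.15) ≈ -0.661.
|E_p| < 1: demand is inelastic.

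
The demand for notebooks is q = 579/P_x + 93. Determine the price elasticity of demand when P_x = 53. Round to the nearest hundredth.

At P_x = 53, q = 103.9245.
dq/dP_x = −579/P_x² = −0.2061.
Point elasticity E = (dq/dP_x)·(P_x/q) = -0.2061 × 53/103.9245 ≈ -0.11.
|E| < 1, so demand is inelastic at this price.

-0.11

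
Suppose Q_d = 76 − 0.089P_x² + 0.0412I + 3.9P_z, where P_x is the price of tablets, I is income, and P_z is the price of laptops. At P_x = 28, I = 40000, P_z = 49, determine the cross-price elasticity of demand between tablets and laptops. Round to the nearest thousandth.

0.104

At the given point, Q_d = 76 − 0.089(28)² + 0.0412(40000) + 3.9(49) = 76 − 69.776 + 1648 + 191.1 = 1845.324.
∂Q_d/∂P_z = +3.9, so E_xy = 3.9·(49/1845.324) ≈ 0.104.
E_xy > 0: the goods are substitutes.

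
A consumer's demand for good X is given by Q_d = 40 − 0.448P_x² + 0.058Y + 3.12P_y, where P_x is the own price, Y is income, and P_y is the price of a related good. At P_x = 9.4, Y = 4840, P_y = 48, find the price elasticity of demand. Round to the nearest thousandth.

-0.184

Substituting, Q_d = 40 − 0.448(9.4)² + 0.058(4840) + 3.12(48) = 40 − 39.5853 + 280.72 + 149.76 = 430.8947.
∂Q_d/∂P_x = −2·0.448·P_x = -8.4224, so E_p = -8.4224·(9.4/430.8947) ≈ -0.184.
|E_p| < 1: demand is inelastic.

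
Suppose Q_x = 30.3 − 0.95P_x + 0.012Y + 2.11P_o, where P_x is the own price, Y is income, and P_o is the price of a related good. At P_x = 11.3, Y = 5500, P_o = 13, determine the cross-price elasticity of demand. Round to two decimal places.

At the given point, Q_x = 30.3 − 0.95(11.3) + 0.012(5500) + 2.11(13) = 30.3 − 10.735 + 66 + 27.43 = 112.995.
∂Q_x/∂P_o = +2.11, so E_xy = 2.11·(13/112.995) ≈ 0.24.
E_xy > 0: the goods are substitutes.

0.24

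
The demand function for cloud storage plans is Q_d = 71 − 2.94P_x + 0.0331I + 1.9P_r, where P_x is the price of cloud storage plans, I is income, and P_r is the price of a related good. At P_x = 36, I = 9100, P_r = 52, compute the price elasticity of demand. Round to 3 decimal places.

-0.290

Substituting, Q_d = 71 − 2.94(36) + 0.0331(9100) + 1.9(52) = 71 − 105.84 + 301.21 + 98.8 = 365.17.
∂Q_d/∂P_x = −2.94, so E_p = (−2.94)·(36/365.17) ≈ -0.290.
|E_p| < 1: demand is inelastic.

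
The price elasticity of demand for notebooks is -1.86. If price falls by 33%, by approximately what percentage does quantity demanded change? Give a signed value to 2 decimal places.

%ΔQ ≈ E × %ΔP = (-1.86) × (-33%) = 61.38%.

61.38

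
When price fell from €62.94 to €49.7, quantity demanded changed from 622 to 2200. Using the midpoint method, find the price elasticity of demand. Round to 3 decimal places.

%Δq = (2200 − 622)/[(622 + 2200)/2] = 1578/1411 ≈ 1.1184.
%ΔP = (49.7 − 62.94)/[(62.94 + 49.7)/2] = -13.24/56.32 ≈ -0.2351.
Arc elasticity E = %Δq/%ΔP ≈ 1.1184/-0.2351 ≈ -4.757.
|E| > 1: demand is elastic over this range.

-4.757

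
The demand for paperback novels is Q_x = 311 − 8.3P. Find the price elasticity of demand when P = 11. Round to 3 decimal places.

At P = 11, Q_x = 219.7.
dQ_x/dP = −8.3.
Point elasticity E = (dQ_x/dP)·(P/Q_x) = -8.3 × 11/219.7 ≈ -0.416.
|E| < 1, so demand is inelastic at this price.

-0.416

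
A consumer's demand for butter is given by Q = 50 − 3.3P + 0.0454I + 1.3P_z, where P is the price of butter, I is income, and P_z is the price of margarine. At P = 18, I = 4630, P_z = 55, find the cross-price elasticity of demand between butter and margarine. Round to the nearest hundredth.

Evaluating quantity at (P, I, P_z) gives Q = 50 − 3.3(18) + 0.0454(4630) + 1.3(55) = 50 − 59.4 + 210.202 + 71.5 = 272.302.
∂Q/∂P_z = +1.3, so E_xy = 1.3·(55/272.302) ≈ 0.26.
E_xy > 0: the goods are substitutes.

0.26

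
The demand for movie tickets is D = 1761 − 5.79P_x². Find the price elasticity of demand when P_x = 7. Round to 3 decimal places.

At P_x = 7, D = 1477.29.
dD/dP_x = −2·5.79·P_x = −81.06.
Point elasticity E = (dD/dP_x)·(P_x/D) = -81.06 × 7/1477.29 ≈ -0.384.
|E| < 1, so demand is inelastic at this price.

-0.384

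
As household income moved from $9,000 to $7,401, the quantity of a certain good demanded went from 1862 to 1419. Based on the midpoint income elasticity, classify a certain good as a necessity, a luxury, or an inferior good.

luxury

%ΔQ = (1419 − 1862)/[(1862+1419)/2] = -443/1640.5 ≈ -0.2700.
%ΔM = (7,401 − 9,000)/[(9,000+7,401)/2] = -1599/8200.5 ≈ -0.1950.
E_I = %ΔQ/%ΔM ≈ 1.385.
E_I > 1: normal good (luxury).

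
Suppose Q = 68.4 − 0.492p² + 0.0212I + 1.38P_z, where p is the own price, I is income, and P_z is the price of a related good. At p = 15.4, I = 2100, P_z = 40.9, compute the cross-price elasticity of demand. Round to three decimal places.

First evaluate Q: 68.4 − 0.492(15.4)² + 0.0212(2100) + 1.38(40.9) = 68.4 − 116.6827 + 44.52 + 56.442 = 52.6793.
∂Q/∂P_z = +1.38, so E_xy = 1.38·(40.9/52.6793) ≈ 1.071.
E_xy > 0: the goods are substitutes.

1.071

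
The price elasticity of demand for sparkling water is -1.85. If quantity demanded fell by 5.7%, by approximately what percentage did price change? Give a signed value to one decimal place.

%ΔQ ≈ E × %ΔP ⇒ %ΔP = %ΔQ / E = (-5.7%)/(-1.85) ≈ 3.1%.

3.1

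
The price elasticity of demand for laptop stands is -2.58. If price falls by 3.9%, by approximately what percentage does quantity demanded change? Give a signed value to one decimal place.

10.1

%ΔQ ≈ E × %ΔP = (-2.58) × (-3.9%) ≈ 10.1%.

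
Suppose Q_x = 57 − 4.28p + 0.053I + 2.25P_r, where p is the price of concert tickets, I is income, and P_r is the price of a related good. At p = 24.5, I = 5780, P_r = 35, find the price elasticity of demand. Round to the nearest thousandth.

-0.311

Q_x = 57 − 4.28(24.5) + 0.053(5780) + 2.25(35) = 57 − 104.86 + 306.34 + 78.75 = 337.23.
∂Q_x/∂p = −4.28, so E_p = (−4.28)·(24.5/337.23) ≈ -0.311.
|E_p| < 1: demand is inelastic.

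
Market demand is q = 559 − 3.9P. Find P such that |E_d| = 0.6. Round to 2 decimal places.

Set −bP/(a − bP) = −0.6 ⇒ bP = 0.6(a − bP) ⇒ bP(1+0.6) = 0.6·a.
P = 0.6·559/(3.9·1.6) = 53.75.

53.75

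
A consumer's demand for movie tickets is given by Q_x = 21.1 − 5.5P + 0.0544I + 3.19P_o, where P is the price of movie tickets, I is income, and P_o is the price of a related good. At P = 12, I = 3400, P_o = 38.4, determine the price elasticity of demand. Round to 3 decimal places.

Substituting, Q_x = 21.1 − 5.5(12) + 0.0544(3400) + 3.19(38.4) = 21.1 − 66 + 184.96 + 122.496 = 262.556.
∂Q_x/∂P = −5.5, so E_p = (−5.5)·(12/262.556) ≈ -0.251.
|E_p| < 1: demand is inelastic.

-0.251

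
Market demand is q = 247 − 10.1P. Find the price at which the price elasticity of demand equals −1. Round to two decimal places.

For linear demand q = a − bP, E = −bP/(a − bP). |E| = 1 ⇒ bP = a − bP ⇒ P = a/(2b).
P = 247/(2·10.1) ≈ 12.23.

12.23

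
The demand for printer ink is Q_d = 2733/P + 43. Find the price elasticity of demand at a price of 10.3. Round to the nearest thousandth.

At P = 10.3, Q_d = 308.3398.
dQ_d/dP = −2733/P² = −25.7611.
Point elasticity E = (dQ_d/dP)·(P/Q_d) = -25.7611 × 10.3/308.3398 ≈ -0.861.
|E| < 1, so demand is inelastic at this price.

-0.861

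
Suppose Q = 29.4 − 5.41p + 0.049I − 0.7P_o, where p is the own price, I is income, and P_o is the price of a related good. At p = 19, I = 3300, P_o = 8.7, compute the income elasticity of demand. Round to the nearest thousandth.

Q = 29.4 − 5.41(19) + 0.049(3300) − 0.7(8.7) = 29.4 − 102.79 + 161.7 − 6.09 = 82.22.
∂Q/∂I = +0.049, so E_I = 0.049·(3300/82.22) ≈ 1.967.
E_I > 1: normal good (luxury).

1.967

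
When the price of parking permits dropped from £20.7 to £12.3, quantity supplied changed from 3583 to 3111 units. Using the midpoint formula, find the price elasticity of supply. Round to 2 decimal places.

%ΔQ = (3111 − 3583)/[(3583 + 3111)/2] = -472/3347 ≈ -0.1410.
%ΔP = (12.3 − 20.7)/[(20.7 + 12.3)/2] = -8.4/16.5 ≈ -0.5091.
Arc elasticity E = %ΔQ/%ΔP ≈ -0.1410/-0.5091 ≈ 0.28.
|E| < 1: supply is inelastic over this range.

0.28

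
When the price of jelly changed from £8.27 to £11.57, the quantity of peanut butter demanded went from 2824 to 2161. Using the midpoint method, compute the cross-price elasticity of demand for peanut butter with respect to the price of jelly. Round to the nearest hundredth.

%ΔQ_x = (2161 − 2824)/[(2824+2161)/2] = -663/2492.5 ≈ -0.2660.
%ΔP_y = (11.57 − 8.27)/[(8.27+11.57)/2] ≈ 0.3327.
E_xy = -0.2660/0.3327 ≈ -0.80.
E_xy < 0, so peanut butter and jelly are complements.

-0.80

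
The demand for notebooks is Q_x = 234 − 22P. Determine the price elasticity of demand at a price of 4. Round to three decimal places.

-0.603

At P = 4, Q_x = 146.
dQ_x/dP = −22.
Point elasticity E = (dQ_x/dP)·(P/Q_x) = -22 × 4/146 ≈ -0.603.
|E| < 1, so demand is inelastic at this price.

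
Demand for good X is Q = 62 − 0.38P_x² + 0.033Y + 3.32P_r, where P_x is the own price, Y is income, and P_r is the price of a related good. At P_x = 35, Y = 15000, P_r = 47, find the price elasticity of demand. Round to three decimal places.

Substituting, Q = 62 − 0.38(35)² + 0.033(15000) + 3.32(47) = 62 − 465.5 + 495 + 156.04 = 247.54.
∂Q/∂P_x = −2·0.38·P_x = -26.6, so E_p = -26.6·(35/247.54) ≈ -3.761.
|E_p| > 1: demand is elastic.

-3.761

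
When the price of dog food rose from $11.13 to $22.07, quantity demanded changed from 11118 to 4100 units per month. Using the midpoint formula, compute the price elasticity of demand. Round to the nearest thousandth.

%ΔQ = (4100 − 11118)/[(11118 + 4100)/2] = -7018/7609 ≈ -0.9223.
%ΔP = (22.07 − 11.13)/[(11.13 + 22.07)/2] = 10.94/16.6 ≈ 0.6590.
Arc elasticity E = %ΔQ/%ΔP ≈ -0.9223/0.6590 ≈ -1.400.
|E| > 1: demand is elastic over this range.

-1.400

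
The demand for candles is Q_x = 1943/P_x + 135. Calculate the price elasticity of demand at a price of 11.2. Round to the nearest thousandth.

-0.562

At P_x = 11.2, Q_x = 308.4821.
dQ_x/dP_x = −1943/P_x² = −15.4895.
Point elasticity E = (dQ_x/dP_x)·(P_x/Q_x) = -15.4895 × 11.2/308.4821 ≈ -0.562.
|E| < 1, so demand is inelastic at this price.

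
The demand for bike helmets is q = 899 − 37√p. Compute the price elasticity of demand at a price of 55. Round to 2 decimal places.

At p = 55, q = 624.6007.
dq/dp = −37/(2√p) = −37/(2·7.4162).
Point elasticity E = (dq/dp)·(p/q) = -2.4945 × 55/624.6007 ≈ -0.22.
|E| < 1, so demand is inelastic at this price.

-0.22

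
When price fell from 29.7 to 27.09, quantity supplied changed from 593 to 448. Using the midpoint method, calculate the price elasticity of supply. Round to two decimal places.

3.03

%Δq = (448 − 593)/[(593 + 448)/2] = -145/520.5 ≈ -0.2786.
%ΔP = (27.09 − 29.7)/[(29.7 + 27.09)/2] = -2.61/28.395 ≈ -0.0919.
Arc elasticity E = %Δq/%ΔP ≈ -0.2786/-0.0919 ≈ 3.03.
|E| > 1: supply is elastic over this range.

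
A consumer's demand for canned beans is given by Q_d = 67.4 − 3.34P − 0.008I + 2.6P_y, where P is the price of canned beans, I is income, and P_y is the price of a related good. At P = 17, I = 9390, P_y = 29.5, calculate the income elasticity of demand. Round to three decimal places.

-6.157

Q_d = 67.4 − 3.34(17) − 0.008(9390) + 2.6(29.5) = 67.4 − 56.78 − 75.12 + 76.7 = 12.2.
∂Q_d/∂I = −0.008, so E_I = -0.008·(9390/12.2) ≈ -6.157.
E_I < 0: inferior good.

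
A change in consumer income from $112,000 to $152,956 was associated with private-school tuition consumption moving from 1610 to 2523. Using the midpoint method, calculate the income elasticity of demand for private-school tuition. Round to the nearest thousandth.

1.429

%ΔQ = (2523 − 1610)/[(1610+2523)/2] = 913/2066.5 ≈ 0.4418.
%ΔI = (152,956 − 112,000)/[(112,000+152,956)/2] = 40956/132478 ≈ 0.3092.
E_I = %ΔQ/%ΔI ≈ 1.429.
E_I > 1: normal good (luxury).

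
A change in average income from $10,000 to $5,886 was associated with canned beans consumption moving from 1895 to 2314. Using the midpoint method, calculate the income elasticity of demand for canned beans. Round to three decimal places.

-0.384

%ΔQ = (2314 − 1895)/[(1895+2314)/2] = 419/2104.5 ≈ 0.1991.
%ΔM = (5,886 − 10,000)/[(10,000+5,886)/2] = -4114/7943 ≈ -0.5179.
E_I = %ΔQ/%ΔM ≈ -0.384.
E_I < 0: inferior good.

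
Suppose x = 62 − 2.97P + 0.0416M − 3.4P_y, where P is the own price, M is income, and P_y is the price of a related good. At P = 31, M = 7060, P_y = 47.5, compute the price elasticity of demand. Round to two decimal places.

-0.90

Evaluating quantity at (P, M, P_y) gives x = 62 − 2.97(31) + 0.0416(7060) − 3.4(47.5) = 62 − 92.07 + 293.696 − 161.5 = 102.126.
∂x/∂P = −2.97, so E_p = (−2.97)·(31/102.126) ≈ -0.90.
|E_p| < 1: demand is inelastic.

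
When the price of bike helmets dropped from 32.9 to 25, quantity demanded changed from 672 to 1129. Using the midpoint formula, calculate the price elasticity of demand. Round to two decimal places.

-1.86

%ΔQ = (1129 − 672)/[(672 + 1129)/2] = 457/900.5 ≈ 0.5075.
%Δp = (25 − 32.9)/[(32.9 + 25)/2] = -7.9/28.95 ≈ -0.2729.
Arc elasticity E = %ΔQ/%Δp ≈ 0.5075/-0.2729 ≈ -1.86.
|E| > 1: demand is elastic over this range.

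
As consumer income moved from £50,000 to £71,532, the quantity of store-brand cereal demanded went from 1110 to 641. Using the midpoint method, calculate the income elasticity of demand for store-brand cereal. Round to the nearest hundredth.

-1.51

%ΔQ = (641 − 1110)/[(1110+641)/2] = -469/875.5 ≈ -0.5357.
%ΔY = (71,532 − 50,000)/[(50,000+71,532)/2] = 21532/60766 ≈ 0.3543.
E_I = %ΔQ/%ΔY ≈ -1.51.
E_I < 0: inferior good.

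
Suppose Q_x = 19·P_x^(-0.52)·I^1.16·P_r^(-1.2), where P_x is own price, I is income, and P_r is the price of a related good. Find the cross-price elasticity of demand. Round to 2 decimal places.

-1.20

For a Cobb–Douglas (constant-elasticity) form Q_x = A·P_r^α·…, the elasticity with respect to P_r equals the exponent α at every point.
Here the exponent on P_r is -1.2, so the cross-price elasticity of demand is -1.20.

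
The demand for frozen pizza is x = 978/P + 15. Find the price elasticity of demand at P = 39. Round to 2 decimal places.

-0.63

At P = 39, x = 40.0769.
dx/dP = −978/P² = −0.643.
Point elasticity E = (dx/dP)·(P/x) = -0.643 × 39/40.0769 ≈ -0.63.
|E| < 1, so demand is inelastic at this price.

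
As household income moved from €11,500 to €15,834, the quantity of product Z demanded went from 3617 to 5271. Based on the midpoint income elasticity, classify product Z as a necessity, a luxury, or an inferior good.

%ΔQ = (5271 − 3617)/[(3617+5271)/2] = 1654/4444 ≈ 0.3722.
%ΔI = (15,834 − 11,500)/[(11,500+15,834)/2] = 4334/13667 ≈ 0.3171.
E_I = %ΔQ/%ΔI ≈ 1.174.
E_I > 1: normal good (luxury).

luxury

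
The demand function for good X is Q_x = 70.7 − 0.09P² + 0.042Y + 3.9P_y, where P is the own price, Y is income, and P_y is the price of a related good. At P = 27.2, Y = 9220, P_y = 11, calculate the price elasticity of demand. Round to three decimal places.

At the given point, Q_x = 70.7 − 0.09(27.2)² + 0.042(9220) + 3.9(11) = 70.7 − 66.5856 + 387.24 + 42.9 = 434.2544.
∂Q_x/∂P = −2·0.09·P = -4.896, so E_p = -4.896·(27.2/434.2544) ≈ -0.307.
|E_p| < 1: demand is inelastic.

-0.307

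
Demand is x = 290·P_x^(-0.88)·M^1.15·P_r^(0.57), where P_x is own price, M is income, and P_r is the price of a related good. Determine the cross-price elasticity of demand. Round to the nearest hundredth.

0.57

For a Cobb–Douglas (constant-elasticity) form x = A·P_r^α·…, the elasticity with respect to P_r equals the exponent α at every point.
Here the exponent on P_r is 0.57, so the cross-price elasticity of demand is 0.57.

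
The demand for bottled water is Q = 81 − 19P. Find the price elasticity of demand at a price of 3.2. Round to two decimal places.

At P = 3.2, Q = 20.2.
dQ/dP = −19.
Point elasticity E = (dQ/dP)·(P/Q) = -19 × 3.2/20.2 ≈ -3.01.
|E| > 1, so demand is elastic at this price.

-3.01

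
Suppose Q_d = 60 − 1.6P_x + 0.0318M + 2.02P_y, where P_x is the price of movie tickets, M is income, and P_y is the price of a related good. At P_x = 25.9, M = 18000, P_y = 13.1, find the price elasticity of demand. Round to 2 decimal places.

Evaluating quantity at (P_x, M, P_y) gives Q_d = 60 − 1.6(25.9) + 0.0318(18000) + 2.02(13.1) = 60 − 41.44 + 572.4 + 26.462 = 617.422.
∂Q_d/∂P_x = −1.6, so E_p = (−1.6)·(25.9/617.422) ≈ -0.07.
|E_p| < 1: demand is inelastic.

-0.07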